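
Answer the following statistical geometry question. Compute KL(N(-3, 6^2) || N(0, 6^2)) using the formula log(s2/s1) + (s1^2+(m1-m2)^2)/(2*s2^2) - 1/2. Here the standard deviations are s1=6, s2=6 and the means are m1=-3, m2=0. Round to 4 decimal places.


KL divergence between normal distributions:
KL = log(s2/s1) + (s1^2 + (m1-m2)^2)/(2*s2^2) - 1/2.
log(6/6) = 0.0.
(6^2 + (-3-0)^2)/(2*6^2) = (36 + 9)/72 = 0.625.
KL = 0.0 + 0.625 - 0.5 = 0.1250

0.1250


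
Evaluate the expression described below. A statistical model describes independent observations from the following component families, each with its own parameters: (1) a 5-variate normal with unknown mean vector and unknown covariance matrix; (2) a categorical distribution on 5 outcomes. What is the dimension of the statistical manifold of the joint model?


The dimension of a statistical manifold equals the number of free
(independent) real parameters of the model. For a product of independent
blocks the parameter counts add.
- 5-variate normal: 5 (mean) + 5*6/2 = 15 (symmetric covariance) = 20.
- categorical on 5 outcomes (probabilities sum to 1): 5-1 = 4.
Total = 20 + 4 = 24.
Dimension = 24

24


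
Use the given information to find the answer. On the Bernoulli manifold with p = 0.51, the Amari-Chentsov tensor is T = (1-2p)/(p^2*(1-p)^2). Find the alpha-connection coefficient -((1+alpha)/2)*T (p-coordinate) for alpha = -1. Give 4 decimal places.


Skewness (Amari-Chentsov) tensor: T = (1-2p)/(p^2*(1-p)^2).
p = 0.51, 1-2p = -0.02, p^2 = 0.2601, (1-p)^2 = 0.2401.
T = -0.02/(0.2601 * 0.2401) = -0.320256.
In the p-coordinate, Gamma^(alpha) = Gamma^(0) - (alpha/2)*T with Gamma^(0) = (1/2)*g'(p) = -T/2,
so Gamma^(alpha) = -((1+alpha)/2)*T.
alpha = -1, -(1+alpha)/2 = 0.0.
Gamma = 0.0 * -0.320256 = 0.0000

0.0000


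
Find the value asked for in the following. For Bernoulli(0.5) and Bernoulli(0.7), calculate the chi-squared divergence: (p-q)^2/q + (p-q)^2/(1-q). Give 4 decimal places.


Chi-squared divergence between Bernoulli distributions:
chi^2 = (p-q)^2/q + (p-q)^2/(1-q).
p = 0.5, q = 0.7, p-q = -0.2.
(p-q)^2 = 0.04.
term1 = 0.04/0.7 = 0.057143.
term2 = 0.04/0.3 = 0.133333.
chi^2 = 0.057143 + 0.133333 = 0.1905

0.1905


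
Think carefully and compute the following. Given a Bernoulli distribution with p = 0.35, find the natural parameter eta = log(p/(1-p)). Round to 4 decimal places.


Natural parameter for Bernoulli: eta = log(p/(1-p)).
p = 0.35, 1-p = 0.65.
p/(1-p) = 0.538462.
eta = log(0.538462) = -0.6190

-0.6190


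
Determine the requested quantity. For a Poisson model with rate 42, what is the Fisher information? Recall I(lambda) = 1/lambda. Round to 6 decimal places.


Fisher information for Poisson: I(lambda) = 1/lambda.
lambda = 42.
I(lambda) = 1/42 = 0.023810

0.023810


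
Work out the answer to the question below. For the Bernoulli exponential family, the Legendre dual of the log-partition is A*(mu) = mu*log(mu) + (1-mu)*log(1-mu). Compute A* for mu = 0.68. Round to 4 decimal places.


Legendre transform for Bernoulli:
A*(mu) = mu*log(mu) + (1-mu)*log(1-mu).
mu = 0.68, 1-mu = 0.32.
mu*log(mu) = 0.68*log(0.68) = -0.26225.
(1-mu)*log(1-mu) = 0.32*log(0.32) = -0.364619.
A* = -0.26225 + -0.364619 = -0.6269

-0.6269


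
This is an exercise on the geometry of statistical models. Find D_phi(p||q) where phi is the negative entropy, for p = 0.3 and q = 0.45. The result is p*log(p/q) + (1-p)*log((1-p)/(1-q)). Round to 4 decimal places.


Bregman divergence with negative entropy generator:
D = p*log(p/q) + (1-p)*log((1-p)/(1-q)).
p = 0.3, q = 0.45.
p*log(p/q) = 0.3*log(0.3/0.45) = -0.12164.
(1-p)*log((1-p)/(1-q)) = 0.7*log(0.7/0.55) = 0.168813.
D = -0.12164 + 0.168813 = 0.0472

0.0472


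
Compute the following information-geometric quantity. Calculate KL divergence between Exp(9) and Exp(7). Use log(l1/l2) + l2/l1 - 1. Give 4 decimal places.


KL divergence for exponential family:
KL = log(l1/l2) + l2/l1 - 1.
log(9/7) = 0.251314.
7/9 = 0.777778.
KL = 0.251314 + 0.777778 - 1 = 0.0291

0.0291


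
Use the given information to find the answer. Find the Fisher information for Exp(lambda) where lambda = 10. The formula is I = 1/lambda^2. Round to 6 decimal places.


Fisher information for exponential: I(lambda) = 1/lambda^2.
lambda = 10, lambda^2 = 100.
I = 1/100 = 0.010000

0.010000


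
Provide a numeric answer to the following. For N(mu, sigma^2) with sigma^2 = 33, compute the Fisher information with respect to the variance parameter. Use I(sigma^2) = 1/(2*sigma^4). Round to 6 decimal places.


Fisher information for variance: I(sigma^2) = 1/(2*sigma^4).
sigma^2 = 33, so sigma^4 = 1089.
I = 1/(2*1089) = 1/2178 = 0.000459

0.000459


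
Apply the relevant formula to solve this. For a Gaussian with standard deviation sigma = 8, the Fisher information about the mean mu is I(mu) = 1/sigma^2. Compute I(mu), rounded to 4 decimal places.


The Fisher information for the mean of a normal distribution is I(mu) = 1/sigma^2.
sigma = 8, so sigma^2 = 64.
I(mu) = 1/64 = 0.0156

0.0156


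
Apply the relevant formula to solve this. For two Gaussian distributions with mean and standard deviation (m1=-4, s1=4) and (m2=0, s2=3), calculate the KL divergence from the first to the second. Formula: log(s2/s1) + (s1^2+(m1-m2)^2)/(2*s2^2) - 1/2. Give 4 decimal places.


KL divergence between normal distributions:
KL = log(s2/s1) + (s1^2 + (m1-m2)^2)/(2*s2^2) - 1/2.
log(3/4) = -0.287682.
(4^2 + (-4-0)^2)/(2*3^2) = (16 + 16)/18 = 1.777778.
KL = -0.287682 + 1.777778 - 0.5 = 0.9901

0.9901


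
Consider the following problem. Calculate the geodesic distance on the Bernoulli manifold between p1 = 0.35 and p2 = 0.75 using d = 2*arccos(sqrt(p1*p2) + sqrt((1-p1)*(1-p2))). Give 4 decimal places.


Geodesic distance on Bernoulli manifold:
d(p1,p2) = 2*arccos(sqrt(p1*p2) + sqrt((1-p1)*(1-p2))).
sqrt(p1*p2) = sqrt(0.35*0.75) = 0.512348.
sqrt((1-p1)*(1-p2)) = sqrt(0.65*0.25) = 0.403113.
arg = 0.512348 + 0.403113 = 0.91546.
d = 2*arccos(0.91546) = 0.8283

0.8283


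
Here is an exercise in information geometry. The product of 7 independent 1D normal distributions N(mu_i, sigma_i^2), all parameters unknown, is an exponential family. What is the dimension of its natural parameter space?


Exponential family dimension calculation:
Each univariate normal has two natural parameters (mu/sigma^2 and -1/(2 sigma^2)).
With 7 independent components, dim = 2 * 7 = 14.

14


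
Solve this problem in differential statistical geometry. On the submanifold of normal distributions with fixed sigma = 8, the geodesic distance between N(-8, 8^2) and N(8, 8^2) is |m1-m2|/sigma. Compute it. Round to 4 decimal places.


On the fixed-variance normal subfamily, geodesic distance = |m1-m2|/sigma.
|-8 - 8| = 16.
sigma = 8.
d = 16/8 = 2.0000

2.0000


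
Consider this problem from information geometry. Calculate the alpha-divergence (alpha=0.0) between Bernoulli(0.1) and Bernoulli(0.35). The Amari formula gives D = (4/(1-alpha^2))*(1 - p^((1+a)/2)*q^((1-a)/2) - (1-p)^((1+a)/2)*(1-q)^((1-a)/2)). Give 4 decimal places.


Amari alpha-divergence:
D = (4/(1-alpha^2))*(1 - p^((1+a)/2)*q^((1-a)/2) - (1-p)^((1+a)/2)*(1-q)^((1-a)/2)).
alpha = 0.0, p = 0.1, q = 0.35.
e1 = (1+alpha)/2 = 0.5, e2 = (1-alpha)/2 = 0.5.
t1 = p^e1 * q^e2 = 0.1^0.5 * 0.35^0.5 = 0.187083.
t2 = (1-p)^e1 * (1-q)^e2 = 0.9^0.5 * 0.65^0.5 = 0.764853.
4/(1-alpha^2) = 4.0.
D = 4.0*(1 - 0.187083 - 0.764853) = 0.1923

0.1923


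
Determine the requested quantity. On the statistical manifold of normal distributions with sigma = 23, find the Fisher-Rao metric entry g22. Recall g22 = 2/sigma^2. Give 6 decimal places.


For the 2-parameter normal family, the Fisher metric has:
  g11 = 1/sigma^2, g22 = 2/sigma^2.
sigma = 23, sigma^2 = 529.
g22 = 0.003781

0.003781


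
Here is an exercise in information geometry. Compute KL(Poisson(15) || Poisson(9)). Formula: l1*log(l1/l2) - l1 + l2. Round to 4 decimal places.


KL divergence for Poisson:
KL = l1*log(l1/l2) - l1 + l2.
l1 = 15, l2 = 9.
log(15/9) = 0.510826.
l1*log(l1/l2) = 15 * 0.510826 = 7.662384.
KL = 7.662384 - 15 + 9 = 1.6624

1.6624


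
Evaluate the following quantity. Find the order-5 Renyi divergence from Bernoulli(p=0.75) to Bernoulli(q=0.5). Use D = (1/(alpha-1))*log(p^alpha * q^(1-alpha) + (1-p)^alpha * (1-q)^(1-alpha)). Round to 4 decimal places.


Renyi divergence of order alpha between Bernoulli distributions:
D = (1/(alpha-1))*log(p^alpha * q^(1-alpha) + (1-p)^alpha * (1-q)^(1-alpha)).
alpha = 5, p = 0.75, q = 0.5.
p^alpha * q^(1-alpha) = 0.75^5 * 0.5^-4 = 3.796875.
(1-p)^alpha * (1-q)^(1-alpha) = 0.25^5 * 0.5^-4 = 0.015625.
sum = 3.796875 + 0.015625 = 3.8125.
D = (1/4)*log(3.8125) = 0.3346

0.3346


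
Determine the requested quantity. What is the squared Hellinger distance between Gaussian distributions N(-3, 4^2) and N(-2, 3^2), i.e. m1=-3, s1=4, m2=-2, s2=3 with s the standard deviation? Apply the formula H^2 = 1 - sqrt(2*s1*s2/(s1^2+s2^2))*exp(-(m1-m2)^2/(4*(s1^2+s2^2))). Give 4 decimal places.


Squared Hellinger distance for Gaussians:
H^2 = 1 - sqrt(2*s1*s2/(s1^2+s2^2)) * exp(-(m1-m2)^2/(4*(s1^2+s2^2))).
s1^2 = 16, s2^2 = 9, s1^2+s2^2 = 25.
sqrt(2*4*3/(25)) = 0.979796.
(m1-m2)^2 = (-1)^2 = 1.
exp(-1/(4*25)) = exp(-0.01) = 0.99005.
H^2 = 1 - 0.979796*0.99005 = 0.0300

0.0300


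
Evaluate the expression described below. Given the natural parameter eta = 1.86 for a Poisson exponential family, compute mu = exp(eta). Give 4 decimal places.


Expectation parameter for Poisson exponential family:
mu = exp(eta).
eta = 1.86.
mu = exp(1.86) = 6.4237

6.4237


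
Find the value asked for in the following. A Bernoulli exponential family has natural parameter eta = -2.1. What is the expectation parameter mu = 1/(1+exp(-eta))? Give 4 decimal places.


Dual coordinate (expectation parameter) for Bernoulli:
mu = 1/(1+exp(-eta)).
eta = -2.1.
exp(-eta) = exp(2.1) = 8.16617.
mu = 1/(1+8.16617) = 0.1091

0.1091


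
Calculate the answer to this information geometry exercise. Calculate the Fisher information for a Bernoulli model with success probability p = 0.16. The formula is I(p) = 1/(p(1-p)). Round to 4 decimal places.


For Bernoulli(p), Fisher information is I(p) = 1/(p*(1-p)).
p = 0.16, 1-p = 0.84.
p*(1-p) = 0.1344.
I(p) = 1/0.1344 = 7.4405

7.4405


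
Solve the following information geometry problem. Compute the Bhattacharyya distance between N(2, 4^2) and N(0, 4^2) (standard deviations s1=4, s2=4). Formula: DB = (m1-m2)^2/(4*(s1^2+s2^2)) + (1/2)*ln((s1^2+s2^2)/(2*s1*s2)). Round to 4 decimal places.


Bhattacharyya distance between two Gaussians:
DB = (m1-m2)^2/(4*(s1^2+s2^2)) + (1/2)*ln((s1^2+s2^2)/(2*s1*s2)).
(m1-m2)^2 = (2)^2 = 4.
s1^2+s2^2 = 16 + 16 = 32.
term1 = 4/128 = 0.03125.
term2 = 0.5*ln(32/32.0) = 0.0.
DB = 0.03125 + 0.0 = 0.0313

0.0313


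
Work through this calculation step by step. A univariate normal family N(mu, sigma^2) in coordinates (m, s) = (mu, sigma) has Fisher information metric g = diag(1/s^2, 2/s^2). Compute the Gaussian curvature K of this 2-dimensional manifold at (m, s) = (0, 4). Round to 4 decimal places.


The metric has the form g = (A dm^2 + B ds^2)/s^2 with A = 1, B = 2.
Substitute u = sqrt(A/B)*m: g = B*(du^2 + ds^2)/s^2, i.e. B times the
Poincare upper half-plane metric, which has constant Gaussian curvature -1.
Scaling a 2D metric by a constant c divides the Gaussian curvature by c,
so K = -1/B = -1/(2) = -0.5000 everywhere (the point (m, s) = (0, 4) is irrelevant:
the curvature is constant).
The requested Gaussian curvature is K = -0.5000.

-0.5000


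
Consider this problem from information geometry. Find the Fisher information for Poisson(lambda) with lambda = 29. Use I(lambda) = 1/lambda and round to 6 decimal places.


Fisher information for Poisson: I(lambda) = 1/lambda.
lambda = 29.
I(lambda) = 1/29 = 0.034483

0.034483


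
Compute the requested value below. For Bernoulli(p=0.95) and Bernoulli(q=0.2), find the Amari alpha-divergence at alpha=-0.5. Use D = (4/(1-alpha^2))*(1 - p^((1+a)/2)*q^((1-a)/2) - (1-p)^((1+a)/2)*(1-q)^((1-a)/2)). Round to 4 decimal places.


Amari alpha-divergence:
D = (4/(1-alpha^2))*(1 - p^((1+a)/2)*q^((1-a)/2) - (1-p)^((1+a)/2)*(1-q)^((1-a)/2)).
alpha = -0.5, p = 0.95, q = 0.2.
e1 = (1+alpha)/2 = 0.25, e2 = (1-alpha)/2 = 0.75.
t1 = p^e1 * q^e2 = 0.95^0.25 * 0.2^0.75 = 0.295259.
t2 = (1-p)^e1 * (1-q)^e2 = 0.05^0.25 * 0.8^0.75 = 0.4.
4/(1-alpha^2) = 5.333333.
D = 5.333333*(1 - 0.295259 - 0.4) = 1.6253

1.6253


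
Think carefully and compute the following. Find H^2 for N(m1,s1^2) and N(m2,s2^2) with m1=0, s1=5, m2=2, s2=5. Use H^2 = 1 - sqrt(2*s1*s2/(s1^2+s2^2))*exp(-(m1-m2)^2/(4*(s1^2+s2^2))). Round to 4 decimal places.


Squared Hellinger distance for Gaussians:
H^2 = 1 - sqrt(2*s1*s2/(s1^2+s2^2)) * exp(-(m1-m2)^2/(4*(s1^2+s2^2))).
s1^2 = 25, s2^2 = 25, s1^2+s2^2 = 50.
sqrt(2*5*5/(50)) = 1.0.
(m1-m2)^2 = (-2)^2 = 4.
exp(-4/(4*50)) = exp(-0.02) = 0.980199.
H^2 = 1 - 1.0*0.980199 = 0.0198

0.0198


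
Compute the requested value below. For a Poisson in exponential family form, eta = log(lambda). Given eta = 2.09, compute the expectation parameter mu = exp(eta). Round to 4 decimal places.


Expectation parameter for Poisson exponential family:
mu = exp(eta).
eta = 2.09.
mu = exp(2.09) = 8.0849

8.0849


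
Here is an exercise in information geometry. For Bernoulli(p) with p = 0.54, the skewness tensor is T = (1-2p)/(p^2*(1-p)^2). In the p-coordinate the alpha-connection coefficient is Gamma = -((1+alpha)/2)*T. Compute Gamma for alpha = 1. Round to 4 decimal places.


Skewness (Amari-Chentsov) tensor: T = (1-2p)/(p^2*(1-p)^2).
p = 0.54, 1-2p = -0.08, p^2 = 0.2916, (1-p)^2 = 0.2116.
T = -0.08/(0.2916 * 0.2116) = -1.296543.
In the p-coordinate, Gamma^(alpha) = Gamma^(0) - (alpha/2)*T with Gamma^(0) = (1/2)*g'(p) = -T/2,
so Gamma^(alpha) = -((1+alpha)/2)*T.
alpha = 1, -(1+alpha)/2 = -1.0.
Gamma = -1.0 * -1.296543 = 1.2965

1.2965


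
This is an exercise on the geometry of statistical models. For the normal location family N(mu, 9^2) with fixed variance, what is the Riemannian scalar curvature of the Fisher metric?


This family has a single free parameter, so its statistical manifold
is 1-dimensional. The Riemann curvature tensor of any 1-dimensional
Riemannian manifold vanishes identically, so R = 0.

0


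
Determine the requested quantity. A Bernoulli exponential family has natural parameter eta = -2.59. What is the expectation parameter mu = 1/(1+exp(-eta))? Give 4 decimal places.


Dual coordinate (expectation parameter) for Bernoulli:
mu = 1/(1+exp(-eta)).
eta = -2.59.
exp(-eta) = exp(2.59) = 13.329772.
mu = 1/(1+13.329772) = 0.0698

0.0698


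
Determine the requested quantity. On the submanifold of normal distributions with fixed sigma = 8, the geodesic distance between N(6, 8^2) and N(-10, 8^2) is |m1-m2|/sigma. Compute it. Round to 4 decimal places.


On the fixed-variance normal subfamily, geodesic distance = |m1-m2|/sigma.
|6 - -10| = 16.
sigma = 8.
d = 16/8 = 2.0000

2.0000


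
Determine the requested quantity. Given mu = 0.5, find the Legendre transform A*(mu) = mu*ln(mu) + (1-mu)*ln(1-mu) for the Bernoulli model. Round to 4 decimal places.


Legendre transform for Bernoulli:
A*(mu) = mu*log(mu) + (1-mu)*log(1-mu).
mu = 0.5, 1-mu = 0.5.
mu*log(mu) = 0.5*log(0.5) = -0.346574.
(1-mu)*log(1-mu) = 0.5*log(0.5) = -0.346574.
A* = -0.346574 + -0.346574 = -0.6931

-0.6931


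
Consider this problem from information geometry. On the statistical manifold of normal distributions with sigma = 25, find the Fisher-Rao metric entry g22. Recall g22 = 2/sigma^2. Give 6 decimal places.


For the 2-parameter normal family, the Fisher metric has:
  g11 = 1/sigma^2, g22 = 2/sigma^2.
sigma = 25, sigma^2 = 625.
g22 = 0.003200

0.003200


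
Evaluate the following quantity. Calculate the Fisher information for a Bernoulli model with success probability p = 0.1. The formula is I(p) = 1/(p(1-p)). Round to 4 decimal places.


For Bernoulli(p), Fisher information is I(p) = 1/(p*(1-p)).
p = 0.1, 1-p = 0.9.
p*(1-p) = 0.09.
I(p) = 1/0.09 = 11.1111

11.1111


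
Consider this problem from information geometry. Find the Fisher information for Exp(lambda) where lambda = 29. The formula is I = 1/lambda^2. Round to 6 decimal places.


Fisher information for exponential: I(lambda) = 1/lambda^2.
lambda = 29, lambda^2 = 841.
I = 1/841 = 0.001189

0.001189


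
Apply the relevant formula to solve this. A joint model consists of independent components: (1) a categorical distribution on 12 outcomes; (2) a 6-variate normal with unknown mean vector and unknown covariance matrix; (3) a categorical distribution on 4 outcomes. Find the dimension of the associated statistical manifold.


The dimension of a statistical manifold equals the number of free
(independent) real parameters of the model. For a product of independent
blocks the parameter counts add.
- categorical on 12 outcomes (probabilities sum to 1): 12-1 = 11.
- 6-variate normal: 6 (mean) + 6*7/2 = 21 (symmetric covariance) = 27.
- categorical on 4 outcomes (probabilities sum to 1): 4-1 = 3.
Total = 11 + 27 + 3 = 41.
Dimension = 41

41


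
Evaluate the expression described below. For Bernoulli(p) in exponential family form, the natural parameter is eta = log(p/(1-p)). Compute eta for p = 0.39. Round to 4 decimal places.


Natural parameter for Bernoulli: eta = log(p/(1-p)).
p = 0.39, 1-p = 0.61.
p/(1-p) = 0.639344.
eta = log(0.639344) = -0.4473

-0.4473


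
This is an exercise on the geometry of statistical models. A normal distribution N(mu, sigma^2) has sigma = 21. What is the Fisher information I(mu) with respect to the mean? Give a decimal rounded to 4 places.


The Fisher information for the mean of a normal distribution is I(mu) = 1/sigma^2.
sigma = 21, so sigma^2 = 441.
I(mu) = 1/441 = 0.0023

0.0023


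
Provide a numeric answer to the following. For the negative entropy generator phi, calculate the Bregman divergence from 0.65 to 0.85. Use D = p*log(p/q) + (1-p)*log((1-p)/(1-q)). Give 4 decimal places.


Bregman divergence with negative entropy generator:
D = p*log(p/q) + (1-p)*log((1-p)/(1-q)).
p = 0.65, q = 0.85.
p*log(p/q) = 0.65*log(0.65/0.85) = -0.174372.
(1-p)*log((1-p)/(1-q)) = 0.35*log(0.35/0.15) = 0.296554.
D = -0.174372 + 0.296554 = 0.1222

0.1222


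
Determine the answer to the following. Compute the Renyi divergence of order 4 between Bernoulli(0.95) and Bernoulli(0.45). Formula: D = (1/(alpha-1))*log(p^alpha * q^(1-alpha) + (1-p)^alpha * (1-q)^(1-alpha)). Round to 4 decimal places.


Renyi divergence of order alpha between Bernoulli distributions:
D = (1/(alpha-1))*log(p^alpha * q^(1-alpha) + (1-p)^alpha * (1-q)^(1-alpha)).
alpha = 4, p = 0.95, q = 0.45.
p^alpha * q^(1-alpha) = 0.95^4 * 0.45^-3 = 8.93834.
(1-p)^alpha * (1-q)^(1-alpha) = 0.05^4 * 0.55^-3 = 3.8e-05.
sum = 8.93834 + 3.8e-05 = 8.938378.
D = (1/3)*log(8.938378) = 0.7301

0.7301


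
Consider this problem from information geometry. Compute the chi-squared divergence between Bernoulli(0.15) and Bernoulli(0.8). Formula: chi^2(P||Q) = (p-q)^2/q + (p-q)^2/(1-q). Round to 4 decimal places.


Chi-squared divergence between Bernoulli distributions:
chi^2 = (p-q)^2/q + (p-q)^2/(1-q).
p = 0.15, q = 0.8, p-q = -0.65.
(p-q)^2 = 0.4225.
term1 = 0.4225/0.8 = 0.528125.
term2 = 0.4225/0.2 = 2.1125.
chi^2 = 0.528125 + 2.1125 = 2.6406

2.6406


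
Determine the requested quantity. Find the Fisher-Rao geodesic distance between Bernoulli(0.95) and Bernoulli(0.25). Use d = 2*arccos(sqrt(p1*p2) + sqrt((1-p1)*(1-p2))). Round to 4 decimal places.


Geodesic distance on Bernoulli manifold:
d(p1,p2) = 2*arccos(sqrt(p1*p2) + sqrt((1-p1)*(1-p2))).
sqrt(p1*p2) = sqrt(0.95*0.25) = 0.48734.
sqrt((1-p1)*(1-p2)) = sqrt(0.05*0.75) = 0.193649.
arg = 0.48734 + 0.193649 = 0.680989.
d = 2*arccos(0.680989) = 1.6434

1.6434


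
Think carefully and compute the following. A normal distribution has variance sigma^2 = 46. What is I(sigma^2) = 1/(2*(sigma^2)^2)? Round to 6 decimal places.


Fisher information for variance: I(sigma^2) = 1/(2*sigma^4).
sigma^2 = 46, so sigma^4 = 2116.
I = 1/(2*2116) = 1/4232 = 0.000236

0.000236


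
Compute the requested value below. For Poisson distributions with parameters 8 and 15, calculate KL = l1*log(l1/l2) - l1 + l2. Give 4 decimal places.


KL divergence for Poisson:
KL = l1*log(l1/l2) - l1 + l2.
l1 = 8, l2 = 15.
log(8/15) = -0.628609.
l1*log(l1/l2) = 8 * -0.628609 = -5.028869.
KL = -5.028869 - 8 + 15 = 1.9711

1.9711


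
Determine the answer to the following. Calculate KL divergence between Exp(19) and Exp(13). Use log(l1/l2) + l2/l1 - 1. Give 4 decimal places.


KL divergence for exponential family:
KL = log(l1/l2) + l2/l1 - 1.
log(19/13) = 0.37949.
13/19 = 0.684211.
KL = 0.37949 + 0.684211 - 1 = 0.0637

0.0637


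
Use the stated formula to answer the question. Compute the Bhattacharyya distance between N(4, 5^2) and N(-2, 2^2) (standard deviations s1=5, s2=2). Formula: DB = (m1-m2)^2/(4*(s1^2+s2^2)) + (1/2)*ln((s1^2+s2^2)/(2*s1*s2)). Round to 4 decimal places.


Bhattacharyya distance between two Gaussians:
DB = (m1-m2)^2/(4*(s1^2+s2^2)) + (1/2)*ln((s1^2+s2^2)/(2*s1*s2)).
(m1-m2)^2 = (6)^2 = 36.
s1^2+s2^2 = 25 + 4 = 29.
term1 = 36/116 = 0.310345.
term2 = 0.5*ln(29/20.0) = 0.185782.
DB = 0.310345 + 0.185782 = 0.4961

0.4961


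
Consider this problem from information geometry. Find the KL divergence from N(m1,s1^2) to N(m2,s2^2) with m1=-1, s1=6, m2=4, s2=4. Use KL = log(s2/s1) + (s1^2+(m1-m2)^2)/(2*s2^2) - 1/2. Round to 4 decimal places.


KL divergence between normal distributions:
KL = log(s2/s1) + (s1^2 + (m1-m2)^2)/(2*s2^2) - 1/2.
log(4/6) = -0.405465.
(6^2 + (-1-4)^2)/(2*4^2) = (36 + 25)/32 = 1.90625.
KL = -0.405465 + 1.90625 - 0.5 = 1.0008

1.0008


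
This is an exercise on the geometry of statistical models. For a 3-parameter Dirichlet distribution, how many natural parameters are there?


Exponential family dimension calculation:
Dirichlet with 3 components has 3 natural parameters.

3


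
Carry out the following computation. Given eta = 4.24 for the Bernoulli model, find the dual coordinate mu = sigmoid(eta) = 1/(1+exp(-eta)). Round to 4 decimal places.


Dual coordinate (expectation parameter) for Bernoulli:
mu = 1/(1+exp(-eta)).
eta = 4.24.
exp(-eta) = exp(-4.24) = 0.014408.
mu = 1/(1+0.014408) = 0.9858

0.9858


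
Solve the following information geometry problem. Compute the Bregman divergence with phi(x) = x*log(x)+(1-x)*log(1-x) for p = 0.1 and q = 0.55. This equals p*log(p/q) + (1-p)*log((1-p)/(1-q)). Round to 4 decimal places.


Bregman divergence with negative entropy generator:
D = p*log(p/q) + (1-p)*log((1-p)/(1-q)).
p = 0.1, q = 0.55.
p*log(p/q) = 0.1*log(0.1/0.55) = -0.170475.
(1-p)*log((1-p)/(1-q)) = 0.9*log(0.9/0.45) = 0.623832.
D = -0.170475 + 0.623832 = 0.4534

0.4534


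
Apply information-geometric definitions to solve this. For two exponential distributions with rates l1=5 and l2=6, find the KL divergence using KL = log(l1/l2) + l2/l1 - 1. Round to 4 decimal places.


KL divergence for exponential family:
KL = log(l1/l2) + l2/l1 - 1.
log(5/6) = -0.182322.
6/5 = 1.2.
KL = -0.182322 + 1.2 - 1 = 0.0177

0.0177


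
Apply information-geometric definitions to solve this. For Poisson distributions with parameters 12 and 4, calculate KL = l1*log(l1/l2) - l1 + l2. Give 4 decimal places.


KL divergence for Poisson:
KL = l1*log(l1/l2) - l1 + l2.
l1 = 12, l2 = 4.
log(12/4) = 1.098612.
l1*log(l1/l2) = 12 * 1.098612 = 13.183347.
KL = 13.183347 - 12 + 4 = 5.1833

5.1833


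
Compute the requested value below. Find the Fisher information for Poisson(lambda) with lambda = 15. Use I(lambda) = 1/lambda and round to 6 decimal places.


Fisher information for Poisson: I(lambda) = 1/lambda.
lambda = 15.
I(lambda) = 1/15 = 0.066667

0.066667


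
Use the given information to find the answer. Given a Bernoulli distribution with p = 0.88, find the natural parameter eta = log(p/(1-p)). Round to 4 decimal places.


Natural parameter for Bernoulli: eta = log(p/(1-p)).
p = 0.88, 1-p = 0.12.
p/(1-p) = 7.333333.
eta = log(7.333333) = 1.9924

1.9924


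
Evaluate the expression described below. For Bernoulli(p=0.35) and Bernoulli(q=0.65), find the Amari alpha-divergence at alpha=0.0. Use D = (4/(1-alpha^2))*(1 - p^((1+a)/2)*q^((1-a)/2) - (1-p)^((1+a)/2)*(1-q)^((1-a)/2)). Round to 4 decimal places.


Amari alpha-divergence:
D = (4/(1-alpha^2))*(1 - p^((1+a)/2)*q^((1-a)/2) - (1-p)^((1+a)/2)*(1-q)^((1-a)/2)).
alpha = 0.0, p = 0.35, q = 0.65.
e1 = (1+alpha)/2 = 0.5, e2 = (1-alpha)/2 = 0.5.
t1 = p^e1 * q^e2 = 0.35^0.5 * 0.65^0.5 = 0.47697.
t2 = (1-p)^e1 * (1-q)^e2 = 0.65^0.5 * 0.35^0.5 = 0.47697.
4/(1-alpha^2) = 4.0.
D = 4.0*(1 - 0.47697 - 0.47697) = 0.1842

0.1842


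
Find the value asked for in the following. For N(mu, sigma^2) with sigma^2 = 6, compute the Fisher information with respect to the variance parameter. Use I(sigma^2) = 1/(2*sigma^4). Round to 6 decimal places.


Fisher information for variance: I(sigma^2) = 1/(2*sigma^4).
sigma^2 = 6, so sigma^4 = 36.
I = 1/(2*36) = 1/72 = 0.013889

0.013889


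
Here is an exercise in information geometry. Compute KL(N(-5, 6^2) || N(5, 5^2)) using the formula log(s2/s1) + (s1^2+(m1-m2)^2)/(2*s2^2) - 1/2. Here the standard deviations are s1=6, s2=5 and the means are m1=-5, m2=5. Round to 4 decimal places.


KL divergence between normal distributions:
KL = log(s2/s1) + (s1^2 + (m1-m2)^2)/(2*s2^2) - 1/2.
log(5/6) = -0.182322.
(6^2 + (-5-5)^2)/(2*5^2) = (36 + 100)/50 = 2.72.
KL = -0.182322 + 2.72 - 0.5 = 2.0377

2.0377


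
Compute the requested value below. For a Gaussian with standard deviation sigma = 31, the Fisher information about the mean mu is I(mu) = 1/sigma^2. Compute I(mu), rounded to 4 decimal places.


The Fisher information for the mean of a normal distribution is I(mu) = 1/sigma^2.
sigma = 31, so sigma^2 = 961.
I(mu) = 1/961 = 0.0010

0.0010


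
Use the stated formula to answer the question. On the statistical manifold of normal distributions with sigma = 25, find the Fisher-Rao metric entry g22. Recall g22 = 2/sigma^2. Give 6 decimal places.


For the 2-parameter normal family, the Fisher metric has:
  g11 = 1/sigma^2, g22 = 2/sigma^2.
sigma = 25, sigma^2 = 625.
g22 = 0.003200

0.003200


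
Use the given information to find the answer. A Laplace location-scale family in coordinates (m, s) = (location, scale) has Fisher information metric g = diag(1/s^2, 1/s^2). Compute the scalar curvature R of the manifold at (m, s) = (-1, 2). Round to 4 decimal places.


The metric has the form g = (A dm^2 + B ds^2)/s^2 with A = 1, B = 1.
Substitute u = sqrt(A/B)*m: g = B*(du^2 + ds^2)/s^2, i.e. B times the
Poincare upper half-plane metric, which has constant Gaussian curvature -1.
Scaling a 2D metric by a constant c divides the Gaussian curvature by c,
so K = -1/B = -1/(1) = -1.0000 everywhere (the point (m, s) = (-1, 2) is irrelevant:
the curvature is constant).
Scalar curvature in dimension 2: R = 2K = -2/(1) = -2.0000.

-2.0000


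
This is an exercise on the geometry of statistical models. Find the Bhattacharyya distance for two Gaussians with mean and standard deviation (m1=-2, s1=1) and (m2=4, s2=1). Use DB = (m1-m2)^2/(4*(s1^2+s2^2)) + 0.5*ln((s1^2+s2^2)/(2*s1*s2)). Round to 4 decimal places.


Bhattacharyya distance between two Gaussians:
DB = (m1-m2)^2/(4*(s1^2+s2^2)) + (1/2)*ln((s1^2+s2^2)/(2*s1*s2)).
(m1-m2)^2 = (-6)^2 = 36.
s1^2+s2^2 = 1 + 1 = 2.
term1 = 36/8 = 4.5.
term2 = 0.5*ln(2/2.0) = 0.0.
DB = 4.5 + 0.0 = 4.5000

4.5000


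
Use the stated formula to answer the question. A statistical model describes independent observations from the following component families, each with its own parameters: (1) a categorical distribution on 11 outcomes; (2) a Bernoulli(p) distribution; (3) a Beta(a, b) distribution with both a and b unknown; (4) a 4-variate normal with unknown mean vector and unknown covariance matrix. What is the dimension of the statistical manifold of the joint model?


The dimension of a statistical manifold equals the number of free
(independent) real parameters of the model. For a product of independent
blocks the parameter counts add.
- categorical on 11 outcomes (probabilities sum to 1): 11-1 = 10.
- Bernoulli (p): 1.
- Beta (a, b): 2.
- 4-variate normal: 4 (mean) + 4*5/2 = 10 (symmetric covariance) = 14.
Total = 10 + 1 + 2 + 14 = 27.
Dimension = 27

27


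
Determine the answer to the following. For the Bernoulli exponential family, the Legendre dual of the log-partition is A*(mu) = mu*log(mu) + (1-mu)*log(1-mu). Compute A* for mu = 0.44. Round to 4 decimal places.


Legendre transform for Bernoulli:
A*(mu) = mu*log(mu) + (1-mu)*log(1-mu).
mu = 0.44, 1-mu = 0.56.
mu*log(mu) = 0.44*log(0.44) = -0.361231.
(1-mu)*log(1-mu) = 0.56*log(0.56) = -0.324698.
A* = -0.361231 + -0.324698 = -0.6859

-0.6859


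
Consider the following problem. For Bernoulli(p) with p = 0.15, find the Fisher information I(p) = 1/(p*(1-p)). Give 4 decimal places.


For Bernoulli(p), Fisher information is I(p) = 1/(p*(1-p)).
p = 0.15, 1-p = 0.85.
p*(1-p) = 0.1275.
I(p) = 1/0.1275 = 7.8431

7.8431


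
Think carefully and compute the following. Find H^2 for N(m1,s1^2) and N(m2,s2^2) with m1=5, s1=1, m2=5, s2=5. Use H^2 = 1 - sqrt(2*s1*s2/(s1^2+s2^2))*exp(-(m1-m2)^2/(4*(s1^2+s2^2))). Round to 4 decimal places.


Squared Hellinger distance for Gaussians:
H^2 = 1 - sqrt(2*s1*s2/(s1^2+s2^2)) * exp(-(m1-m2)^2/(4*(s1^2+s2^2))).
s1^2 = 1, s2^2 = 25, s1^2+s2^2 = 26.
sqrt(2*1*5/(26)) = 0.620174.
(m1-m2)^2 = (0)^2 = 0.
exp(-0/(4*26)) = exp(0.0) = 1.0.
H^2 = 1 - 0.620174*1.0 = 0.3798

0.3798


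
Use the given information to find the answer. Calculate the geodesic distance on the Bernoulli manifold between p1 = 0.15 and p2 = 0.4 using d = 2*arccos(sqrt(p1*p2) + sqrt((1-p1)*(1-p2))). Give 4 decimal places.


Geodesic distance on Bernoulli manifold:
d(p1,p2) = 2*arccos(sqrt(p1*p2) + sqrt((1-p1)*(1-p2))).
sqrt(p1*p2) = sqrt(0.15*0.4) = 0.244949.
sqrt((1-p1)*(1-p2)) = sqrt(0.85*0.6) = 0.714143.
arg = 0.244949 + 0.714143 = 0.959092.
d = 2*arccos(0.959092) = 0.5740

0.5740


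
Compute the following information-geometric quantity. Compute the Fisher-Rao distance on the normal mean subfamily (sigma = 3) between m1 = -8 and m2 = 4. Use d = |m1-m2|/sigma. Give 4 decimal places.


On the fixed-variance normal subfamily, geodesic distance = |m1-m2|/sigma.
|-8 - 4| = 12.
sigma = 3.
d = 12/3 = 4.0000

4.0000


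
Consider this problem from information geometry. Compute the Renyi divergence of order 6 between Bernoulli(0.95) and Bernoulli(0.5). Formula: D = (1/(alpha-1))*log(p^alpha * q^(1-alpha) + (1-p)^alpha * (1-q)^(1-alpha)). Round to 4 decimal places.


Renyi divergence of order alpha between Bernoulli distributions:
D = (1/(alpha-1))*log(p^alpha * q^(1-alpha) + (1-p)^alpha * (1-q)^(1-alpha)).
alpha = 6, p = 0.95, q = 0.5.
p^alpha * q^(1-alpha) = 0.95^6 * 0.5^-5 = 23.52294.
(1-p)^alpha * (1-q)^(1-alpha) = 0.05^6 * 0.5^-5 = 1e-06.
sum = 23.52294 + 1e-06 = 23.522941.
D = (1/5)*log(23.522941) = 0.6316

0.6316


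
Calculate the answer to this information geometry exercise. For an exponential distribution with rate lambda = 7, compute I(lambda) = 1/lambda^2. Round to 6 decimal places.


Fisher information for exponential: I(lambda) = 1/lambda^2.
lambda = 7, lambda^2 = 49.
I = 1/49 = 0.020408

0.020408


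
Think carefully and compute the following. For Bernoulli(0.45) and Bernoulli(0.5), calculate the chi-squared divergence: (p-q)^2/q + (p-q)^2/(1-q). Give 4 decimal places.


Chi-squared divergence between Bernoulli distributions:
chi^2 = (p-q)^2/q + (p-q)^2/(1-q).
p = 0.45, q = 0.5, p-q = -0.05.
(p-q)^2 = 0.0025.
term1 = 0.0025/0.5 = 0.005.
term2 = 0.0025/0.5 = 0.005.
chi^2 = 0.005 + 0.005 = 0.0100

0.0100


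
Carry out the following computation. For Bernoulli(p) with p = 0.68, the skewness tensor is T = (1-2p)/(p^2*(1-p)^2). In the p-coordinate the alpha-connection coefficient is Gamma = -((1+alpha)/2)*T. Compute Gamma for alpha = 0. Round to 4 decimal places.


Skewness (Amari-Chentsov) tensor: T = (1-2p)/(p^2*(1-p)^2).
p = 0.68, 1-2p = -0.36, p^2 = 0.4624, (1-p)^2 = 0.1024.
T = -0.36/(0.4624 * 0.1024) = -7.602995.
In the p-coordinate, Gamma^(alpha) = Gamma^(0) - (alpha/2)*T with Gamma^(0) = (1/2)*g'(p) = -T/2,
so Gamma^(alpha) = -((1+alpha)/2)*T.
alpha = 0, -(1+alpha)/2 = -0.5.
Gamma = -0.5 * -7.602995 = 3.8015

3.8015


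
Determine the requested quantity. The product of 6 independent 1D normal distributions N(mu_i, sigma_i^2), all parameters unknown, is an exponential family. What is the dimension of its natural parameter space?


Exponential family dimension calculation:
Each univariate normal has two natural parameters (mu/sigma^2 and -1/(2 sigma^2)).
With 6 independent components, dim = 2 * 6 = 12.

12


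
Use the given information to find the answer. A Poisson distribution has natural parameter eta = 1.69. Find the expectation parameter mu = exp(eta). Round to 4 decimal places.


Expectation parameter for Poisson exponential family:
mu = exp(eta).
eta = 1.69.
mu = exp(1.69) = 5.4195

5.4195


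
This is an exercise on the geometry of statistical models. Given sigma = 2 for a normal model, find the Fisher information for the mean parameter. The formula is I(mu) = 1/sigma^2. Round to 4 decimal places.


The Fisher information for the mean of a normal distribution is I(mu) = 1/sigma^2.
sigma = 2, so sigma^2 = 4.
I(mu) = 1/4 = 0.2500

0.2500


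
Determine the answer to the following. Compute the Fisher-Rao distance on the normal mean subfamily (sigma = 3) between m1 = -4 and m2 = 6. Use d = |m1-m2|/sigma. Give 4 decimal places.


On the fixed-variance normal subfamily, geodesic distance = |m1-m2|/sigma.
|-4 - 6| = 10.
sigma = 3.
d = 10/3 = 3.3333

3.3333


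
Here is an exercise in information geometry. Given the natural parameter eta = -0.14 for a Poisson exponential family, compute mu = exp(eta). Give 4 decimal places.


Expectation parameter for Poisson exponential family:
mu = exp(eta).
eta = -0.14.
mu = exp(-0.14) = 0.8694

0.8694


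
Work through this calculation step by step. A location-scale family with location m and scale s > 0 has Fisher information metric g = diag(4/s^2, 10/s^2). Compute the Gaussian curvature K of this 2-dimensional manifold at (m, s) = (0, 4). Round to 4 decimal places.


The metric has the form g = (A dm^2 + B ds^2)/s^2 with A = 4, B = 10.
Substitute u = sqrt(A/B)*m: g = B*(du^2 + ds^2)/s^2, i.e. B times the
Poincare upper half-plane metric, which has constant Gaussian curvature -1.
Scaling a 2D metric by a constant c divides the Gaussian curvature by c,
so K = -1/B = -1/(10) = -0.1000 everywhere (the point (m, s) = (0, 4) is irrelevant:
the curvature is constant).
The requested Gaussian curvature is K = -0.1000.

-0.1000


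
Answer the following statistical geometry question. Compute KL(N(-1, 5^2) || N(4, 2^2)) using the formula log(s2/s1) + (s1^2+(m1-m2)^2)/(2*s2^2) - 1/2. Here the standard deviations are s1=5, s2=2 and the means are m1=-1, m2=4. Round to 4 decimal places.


KL divergence between normal distributions:
KL = log(s2/s1) + (s1^2 + (m1-m2)^2)/(2*s2^2) - 1/2.
log(2/5) = -0.916291.
(5^2 + (-1-4)^2)/(2*2^2) = (25 + 25)/8 = 6.25.
KL = -0.916291 + 6.25 - 0.5 = 4.8337

4.8337


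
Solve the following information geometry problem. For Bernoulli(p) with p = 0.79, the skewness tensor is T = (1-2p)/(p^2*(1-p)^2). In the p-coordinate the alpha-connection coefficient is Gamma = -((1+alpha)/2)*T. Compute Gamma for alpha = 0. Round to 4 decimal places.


Skewness (Amari-Chentsov) tensor: T = (1-2p)/(p^2*(1-p)^2).
p = 0.79, 1-2p = -0.58, p^2 = 0.6241, (1-p)^2 = 0.0441.
T = -0.58/(0.6241 * 0.0441) = -21.07343.
In the p-coordinate, Gamma^(alpha) = Gamma^(0) - (alpha/2)*T with Gamma^(0) = (1/2)*g'(p) = -T/2,
so Gamma^(alpha) = -((1+alpha)/2)*T.
alpha = 0, -(1+alpha)/2 = -0.5.
Gamma = -0.5 * -21.07343 = 10.5367

10.5367


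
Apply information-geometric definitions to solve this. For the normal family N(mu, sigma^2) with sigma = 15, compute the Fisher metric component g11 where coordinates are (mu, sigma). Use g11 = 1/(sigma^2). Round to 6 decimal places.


For the 2-parameter normal family, the Fisher metric has:
  g11 = 1/sigma^2, g22 = 2/sigma^2.
sigma = 15, sigma^2 = 225.
g11 = 0.004444

0.004444


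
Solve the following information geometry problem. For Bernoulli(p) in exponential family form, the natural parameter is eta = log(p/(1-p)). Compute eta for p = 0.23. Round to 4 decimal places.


Natural parameter for Bernoulli: eta = log(p/(1-p)).
p = 0.23, 1-p = 0.77.
p/(1-p) = 0.298701.
eta = log(0.298701) = -1.2083

-1.2083


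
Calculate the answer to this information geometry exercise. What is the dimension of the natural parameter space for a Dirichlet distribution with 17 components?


Exponential family dimension calculation:
Dirichlet with 17 components has 17 natural parameters.

17


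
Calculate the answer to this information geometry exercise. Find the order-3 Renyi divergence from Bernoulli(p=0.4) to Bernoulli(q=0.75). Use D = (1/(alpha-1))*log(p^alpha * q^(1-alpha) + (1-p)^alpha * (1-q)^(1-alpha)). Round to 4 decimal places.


Renyi divergence of order alpha between Bernoulli distributions:
D = (1/(alpha-1))*log(p^alpha * q^(1-alpha) + (1-p)^alpha * (1-q)^(1-alpha)).
alpha = 3, p = 0.4, q = 0.75.
p^alpha * q^(1-alpha) = 0.4^3 * 0.75^-2 = 0.113778.
(1-p)^alpha * (1-q)^(1-alpha) = 0.6^3 * 0.25^-2 = 3.456.
sum = 0.113778 + 3.456 = 3.569778.
D = (1/2)*log(3.569778) = 0.6363

0.6363


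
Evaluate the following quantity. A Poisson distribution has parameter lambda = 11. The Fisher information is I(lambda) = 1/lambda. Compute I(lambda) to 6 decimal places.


Fisher information for Poisson: I(lambda) = 1/lambda.
lambda = 11.
I(lambda) = 1/11 = 0.090909

0.090909


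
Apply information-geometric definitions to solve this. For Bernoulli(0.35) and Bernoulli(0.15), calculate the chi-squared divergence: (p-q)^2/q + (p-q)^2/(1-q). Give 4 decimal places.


Chi-squared divergence between Bernoulli distributions:
chi^2 = (p-q)^2/q + (p-q)^2/(1-q).
p = 0.35, q = 0.15, p-q = 0.2.
(p-q)^2 = 0.04.
term1 = 0.04/0.15 = 0.266667.
term2 = 0.04/0.85 = 0.047059.
chi^2 = 0.266667 + 0.047059 = 0.3137

0.3137


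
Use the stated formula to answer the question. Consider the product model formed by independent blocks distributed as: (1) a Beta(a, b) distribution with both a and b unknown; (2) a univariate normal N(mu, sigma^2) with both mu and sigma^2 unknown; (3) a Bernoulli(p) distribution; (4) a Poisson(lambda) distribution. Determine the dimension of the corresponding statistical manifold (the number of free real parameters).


The dimension of a statistical manifold equals the number of free
(independent) real parameters of the model. For a product of independent
blocks the parameter counts add.
- Beta (a, b): 2.
- normal (mu, sigma^2): 2.
- Bernoulli (p): 1.
- Poisson (lambda): 1.
Total = 2 + 2 + 1 + 1 = 6.
Dimension = 6

6


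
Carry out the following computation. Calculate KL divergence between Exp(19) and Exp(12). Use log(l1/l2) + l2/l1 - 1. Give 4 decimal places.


KL divergence for exponential family:
KL = log(l1/l2) + l2/l1 - 1.
log(19/12) = 0.459532.
12/19 = 0.631579.
KL = 0.459532 + 0.631579 - 1 = 0.0911

0.0911


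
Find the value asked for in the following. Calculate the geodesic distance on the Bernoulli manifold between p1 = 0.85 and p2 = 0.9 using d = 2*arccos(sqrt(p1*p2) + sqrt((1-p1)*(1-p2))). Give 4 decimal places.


Geodesic distance on Bernoulli manifold:
d(p1,p2) = 2*arccos(sqrt(p1*p2) + sqrt((1-p1)*(1-p2))).
sqrt(p1*p2) = sqrt(0.85*0.9) = 0.874643.
sqrt((1-p1)*(1-p2)) = sqrt(0.15*0.1) = 0.122474.
arg = 0.874643 + 0.122474 = 0.997117.
d = 2*arccos(0.997117) = 0.1519

0.1519


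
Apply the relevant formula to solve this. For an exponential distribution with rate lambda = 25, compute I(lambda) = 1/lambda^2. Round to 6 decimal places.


Fisher information for exponential: I(lambda) = 1/lambda^2.
lambda = 25, lambda^2 = 625.
I = 1/625 = 0.001600

0.001600
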